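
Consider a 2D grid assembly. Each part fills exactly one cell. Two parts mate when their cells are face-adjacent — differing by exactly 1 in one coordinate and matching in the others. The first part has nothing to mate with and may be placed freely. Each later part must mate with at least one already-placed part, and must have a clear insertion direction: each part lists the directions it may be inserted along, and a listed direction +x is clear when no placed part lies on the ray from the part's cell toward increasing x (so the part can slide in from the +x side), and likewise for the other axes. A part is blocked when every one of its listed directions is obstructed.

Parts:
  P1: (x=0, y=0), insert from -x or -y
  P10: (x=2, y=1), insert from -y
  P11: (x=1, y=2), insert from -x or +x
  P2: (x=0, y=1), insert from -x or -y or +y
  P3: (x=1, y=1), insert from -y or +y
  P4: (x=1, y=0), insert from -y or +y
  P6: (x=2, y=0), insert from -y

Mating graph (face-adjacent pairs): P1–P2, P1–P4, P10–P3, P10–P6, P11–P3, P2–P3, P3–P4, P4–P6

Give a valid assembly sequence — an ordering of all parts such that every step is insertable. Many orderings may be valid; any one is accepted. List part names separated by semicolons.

1. P4@(1, 0) [-y clear] — {P4}
2. P1@(0, 0) [-x clear] — {P1, P4}
3. P3@(1, 1) [+y clear] — {P1, P3, P4}
4. P11@(1, 2) [-x clear] — {P1, P11, P3, P4}
5. P2@(0, 1) [-x clear] — {P1, P11, P2, P3, P4}
6. P10@(2, 1) [-y clear] — {P1, P10, P11, P2, P3, P4}
7. P6@(2, 0) [-y clear] — {P1, P10, P11, P2, P3, P4, P6}

P4; P1; P3; P11; P2; P10; P6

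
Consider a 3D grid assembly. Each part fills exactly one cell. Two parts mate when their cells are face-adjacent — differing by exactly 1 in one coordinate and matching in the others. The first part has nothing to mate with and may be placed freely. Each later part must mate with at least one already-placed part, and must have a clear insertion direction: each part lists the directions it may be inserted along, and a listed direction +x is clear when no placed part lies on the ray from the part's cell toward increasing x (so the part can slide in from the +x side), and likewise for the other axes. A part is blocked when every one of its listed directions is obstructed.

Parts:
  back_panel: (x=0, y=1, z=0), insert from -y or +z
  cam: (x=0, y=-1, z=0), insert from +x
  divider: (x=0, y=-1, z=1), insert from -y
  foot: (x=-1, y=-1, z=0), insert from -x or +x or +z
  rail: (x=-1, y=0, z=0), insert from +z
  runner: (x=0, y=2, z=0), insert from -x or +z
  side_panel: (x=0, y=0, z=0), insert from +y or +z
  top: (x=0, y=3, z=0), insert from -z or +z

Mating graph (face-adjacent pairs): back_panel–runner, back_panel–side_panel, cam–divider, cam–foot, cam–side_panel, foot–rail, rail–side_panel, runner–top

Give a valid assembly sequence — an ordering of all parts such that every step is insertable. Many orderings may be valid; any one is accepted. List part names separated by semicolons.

back_panel; side_panel; rail; runner; cam; divider; foot; top

1. back_panel@(0, 1, 0) [-y clear] — {back_panel}
2. side_panel@(0, 0, 0) [+z clear] — {back_panel, side_panel}
3. rail@(-1, 0, 0) [+z clear] — {back_panel, rail, side_panel}
4. runner@(0, 2, 0) [-x clear] — {back_panel, rail, runner, side_panel}
5. cam@(0, -1, 0) [+x clear] — {back_panel, cam, rail, runner, side_panel}
6. divider@(0, -1, 1) [-y clear] — {back_panel, cam, divider, rail, runner, side_panel}
7. foot@(-1, -1, 0) [-x clear] — {back_panel, cam, divider, foot, rail, runner, side_panel}
8. top@(0, 3, 0) [-z clear] — {back_panel, cam, divider, foot, rail, runner, side_panel, top}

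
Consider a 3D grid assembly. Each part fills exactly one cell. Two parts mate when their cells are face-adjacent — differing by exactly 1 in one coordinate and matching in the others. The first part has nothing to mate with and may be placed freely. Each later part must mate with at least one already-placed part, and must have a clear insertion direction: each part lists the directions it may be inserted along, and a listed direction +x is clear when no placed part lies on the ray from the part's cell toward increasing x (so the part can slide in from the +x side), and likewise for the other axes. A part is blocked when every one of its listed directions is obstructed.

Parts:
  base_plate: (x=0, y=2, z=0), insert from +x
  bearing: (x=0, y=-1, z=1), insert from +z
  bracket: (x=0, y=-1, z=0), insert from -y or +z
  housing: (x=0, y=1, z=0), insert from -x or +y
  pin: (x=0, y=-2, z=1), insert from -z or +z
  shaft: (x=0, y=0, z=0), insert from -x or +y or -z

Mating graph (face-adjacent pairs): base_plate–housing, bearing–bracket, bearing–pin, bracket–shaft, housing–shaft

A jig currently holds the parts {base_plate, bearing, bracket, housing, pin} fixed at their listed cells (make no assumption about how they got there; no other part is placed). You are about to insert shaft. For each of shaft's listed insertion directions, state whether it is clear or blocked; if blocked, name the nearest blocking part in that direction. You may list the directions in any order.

-x: ray from shaft(0, 0, 0) has no placed part ⇒ clear
+y: nearest on ray is housing@(0, 1, 0) ⇒ blocked
-z: ray from shaft(0, 0, 0) has no placed part ⇒ clear

+y: blocked by housing; -x: clear; -z: clear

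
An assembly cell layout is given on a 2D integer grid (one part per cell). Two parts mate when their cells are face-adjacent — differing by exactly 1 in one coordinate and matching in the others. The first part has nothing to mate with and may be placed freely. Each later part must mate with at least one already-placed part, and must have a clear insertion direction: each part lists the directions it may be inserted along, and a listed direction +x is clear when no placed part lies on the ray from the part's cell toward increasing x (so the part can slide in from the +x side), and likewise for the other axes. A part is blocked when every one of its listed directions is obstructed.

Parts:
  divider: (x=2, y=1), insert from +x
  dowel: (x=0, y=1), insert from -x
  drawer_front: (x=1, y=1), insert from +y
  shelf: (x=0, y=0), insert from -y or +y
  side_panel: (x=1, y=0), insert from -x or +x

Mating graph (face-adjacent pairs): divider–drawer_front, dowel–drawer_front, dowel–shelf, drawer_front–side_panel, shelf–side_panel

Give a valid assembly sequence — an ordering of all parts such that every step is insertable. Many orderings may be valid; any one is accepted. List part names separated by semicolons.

divider; drawer_front; dowel; side_panel; shelf

1. divider@(2, 1) [+x clear] — {divider}
2. drawer_front@(1, 1) [+y clear] — {divider, drawer_front}
3. dowel@(0, 1) [-x clear] — {divider, dowel, drawer_front}
4. side_panel@(1, 0) [-x clear] — {divider, dowel, drawer_front, side_panel}
5. shelf@(0, 0) [-y clear] — {divider, dowel, drawer_front, shelf, side_panel}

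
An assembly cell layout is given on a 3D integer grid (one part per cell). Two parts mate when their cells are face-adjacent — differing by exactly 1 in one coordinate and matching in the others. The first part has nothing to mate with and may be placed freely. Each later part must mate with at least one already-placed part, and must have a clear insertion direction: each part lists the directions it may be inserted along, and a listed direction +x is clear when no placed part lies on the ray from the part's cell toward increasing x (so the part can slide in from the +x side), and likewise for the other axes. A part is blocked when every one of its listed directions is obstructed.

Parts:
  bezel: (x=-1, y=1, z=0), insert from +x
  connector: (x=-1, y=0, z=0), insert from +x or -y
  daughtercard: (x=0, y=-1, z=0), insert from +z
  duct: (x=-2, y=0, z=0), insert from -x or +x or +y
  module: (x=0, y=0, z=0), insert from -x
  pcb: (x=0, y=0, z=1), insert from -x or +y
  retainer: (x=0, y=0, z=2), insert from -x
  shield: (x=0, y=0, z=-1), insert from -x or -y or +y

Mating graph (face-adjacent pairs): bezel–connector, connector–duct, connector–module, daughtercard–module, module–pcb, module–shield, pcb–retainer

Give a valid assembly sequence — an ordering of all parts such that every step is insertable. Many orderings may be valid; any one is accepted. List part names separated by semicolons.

pcb; retainer; module; connector; duct; bezel; shield; daughtercard

1. pcb@(0, 0, 1) [-x clear] — {pcb}
2. retainer@(0, 0, 2) [-x clear] — {pcb, retainer}
3. module@(0, 0, 0) [-x clear] — {module, pcb, retainer}
4. connector@(-1, 0, 0) [-y clear] — {connector, module, pcb, retainer}
5. duct@(-2, 0, 0) [-x clear] — {connector, duct, module, pcb, retainer}
6. bezel@(-1, 1, 0) [+x clear] — {bezel, connector, duct, module, pcb, retainer}
7. shield@(0, 0, -1) [-x clear] — {bezel, connector, duct, module, pcb, retainer, shield}
8. daughtercard@(0, -1, 0) [+z clear] — {bezel, connector, daughtercard, duct, module, pcb, retainer, shield}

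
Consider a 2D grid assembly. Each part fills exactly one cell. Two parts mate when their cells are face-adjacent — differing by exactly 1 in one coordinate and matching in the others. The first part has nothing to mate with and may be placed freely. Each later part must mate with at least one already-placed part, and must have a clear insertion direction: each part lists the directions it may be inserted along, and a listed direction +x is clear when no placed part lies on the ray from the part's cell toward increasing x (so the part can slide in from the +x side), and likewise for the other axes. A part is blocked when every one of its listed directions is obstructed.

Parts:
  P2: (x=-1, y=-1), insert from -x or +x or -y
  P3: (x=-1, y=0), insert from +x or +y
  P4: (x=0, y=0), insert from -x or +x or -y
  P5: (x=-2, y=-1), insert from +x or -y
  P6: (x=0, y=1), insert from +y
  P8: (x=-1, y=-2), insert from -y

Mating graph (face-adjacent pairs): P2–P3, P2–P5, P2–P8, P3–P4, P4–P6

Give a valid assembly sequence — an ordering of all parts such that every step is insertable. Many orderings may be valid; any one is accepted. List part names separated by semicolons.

P6; P4; P3; P2; P5; P8

1. P6@(0, 1) [+y clear] — {P6}
2. P4@(0, 0) [-x clear] — {P4, P6}
3. P3@(-1, 0) [+y clear] — {P3, P4, P6}
4. P2@(-1, -1) [-x clear] — {P2, P3, P4, P6}
5. P5@(-2, -1) [-y clear] — {P2, P3, P4, P5, P6}
6. P8@(-1, -2) [-y clear] — {P2, P3, P4, P5, P6, P8}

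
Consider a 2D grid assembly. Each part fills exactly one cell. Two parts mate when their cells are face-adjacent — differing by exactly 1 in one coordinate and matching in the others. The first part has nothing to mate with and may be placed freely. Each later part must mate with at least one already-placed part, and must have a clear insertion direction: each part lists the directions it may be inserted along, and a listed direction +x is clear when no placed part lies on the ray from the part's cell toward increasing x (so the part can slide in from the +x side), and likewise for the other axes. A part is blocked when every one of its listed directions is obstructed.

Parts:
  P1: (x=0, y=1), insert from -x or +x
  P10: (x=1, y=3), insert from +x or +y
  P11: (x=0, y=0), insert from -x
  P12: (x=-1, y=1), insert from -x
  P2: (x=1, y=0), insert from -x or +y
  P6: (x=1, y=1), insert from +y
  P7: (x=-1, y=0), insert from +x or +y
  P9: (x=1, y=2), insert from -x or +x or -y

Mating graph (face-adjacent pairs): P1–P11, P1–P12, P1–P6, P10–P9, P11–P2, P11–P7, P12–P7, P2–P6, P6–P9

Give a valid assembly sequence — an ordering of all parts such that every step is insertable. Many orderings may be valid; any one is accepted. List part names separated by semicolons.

1. P2@(1, 0) [-x clear] — {P2}
2. P6@(1, 1) [+y clear] — {P2, P6}
3. P9@(1, 2) [-x clear] — {P2, P6, P9}
4. P1@(0, 1) [-x clear] — {P1, P2, P6, P9}
5. P10@(1, 3) [+x clear] — {P1, P10, P2, P6, P9}
6. P11@(0, 0) [-x clear] — {P1, P10, P11, P2, P6, P9}
7. P7@(-1, 0) [+y clear] — {P1, P10, P11, P2, P6, P7, P9}
8. P12@(-1, 1) [-x clear] — {P1, P10, P11, P12, P2, P6, P7, P9}

P2; P6; P9; P1; P10; P11; P7; P12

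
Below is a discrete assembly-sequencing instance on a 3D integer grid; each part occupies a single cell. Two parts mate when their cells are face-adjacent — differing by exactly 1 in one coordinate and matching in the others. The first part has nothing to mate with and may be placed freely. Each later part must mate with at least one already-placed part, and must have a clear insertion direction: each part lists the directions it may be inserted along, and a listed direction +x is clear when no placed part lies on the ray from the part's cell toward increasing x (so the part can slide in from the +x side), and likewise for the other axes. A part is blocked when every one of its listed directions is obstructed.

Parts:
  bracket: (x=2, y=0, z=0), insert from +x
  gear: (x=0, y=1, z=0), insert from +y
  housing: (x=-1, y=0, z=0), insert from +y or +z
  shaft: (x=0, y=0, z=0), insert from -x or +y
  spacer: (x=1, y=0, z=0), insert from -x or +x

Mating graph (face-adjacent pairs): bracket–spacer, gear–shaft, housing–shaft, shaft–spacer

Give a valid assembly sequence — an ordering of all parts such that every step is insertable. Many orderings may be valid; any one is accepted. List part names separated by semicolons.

spacer; shaft; gear; bracket; housing

1. spacer@(1, 0, 0) [-x clear] — {spacer}
2. shaft@(0, 0, 0) [-x clear] — {shaft, spacer}
3. gear@(0, 1, 0) [+y clear] — {gear, shaft, spacer}
4. bracket@(2, 0, 0) [+x clear] — {bracket, gear, shaft, spacer}
5. housing@(-1, 0, 0) [+y clear] — {bracket, gear, housing, shaft, spacer}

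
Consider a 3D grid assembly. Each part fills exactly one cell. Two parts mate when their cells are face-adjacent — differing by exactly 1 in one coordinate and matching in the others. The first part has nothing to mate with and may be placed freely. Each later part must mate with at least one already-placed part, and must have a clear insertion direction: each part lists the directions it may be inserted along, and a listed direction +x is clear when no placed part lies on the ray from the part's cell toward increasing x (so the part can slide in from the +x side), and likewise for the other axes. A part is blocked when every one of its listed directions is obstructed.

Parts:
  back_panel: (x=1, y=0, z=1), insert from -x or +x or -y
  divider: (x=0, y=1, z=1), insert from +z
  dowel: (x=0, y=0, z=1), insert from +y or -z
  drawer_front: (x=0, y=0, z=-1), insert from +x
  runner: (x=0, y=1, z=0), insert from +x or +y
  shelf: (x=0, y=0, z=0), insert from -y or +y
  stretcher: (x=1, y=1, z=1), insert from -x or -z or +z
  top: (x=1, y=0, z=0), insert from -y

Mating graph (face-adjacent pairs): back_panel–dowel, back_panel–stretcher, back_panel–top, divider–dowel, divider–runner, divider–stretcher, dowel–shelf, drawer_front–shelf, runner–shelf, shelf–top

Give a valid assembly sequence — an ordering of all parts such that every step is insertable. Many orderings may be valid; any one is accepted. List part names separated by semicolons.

back_panel; dowel; top; stretcher; shelf; runner; drawer_front; divider

1. back_panel@(1, 0, 1) [-x clear] — {back_panel}
2. dowel@(0, 0, 1) [+y clear] — {back_panel, dowel}
3. top@(1, 0, 0) [-y clear] — {back_panel, dowel, top}
4. stretcher@(1, 1, 1) [-x clear] — {back_panel, dowel, stretcher, top}
5. shelf@(0, 0, 0) [-y clear] — {back_panel, dowel, shelf, stretcher, top}
6. runner@(0, 1, 0) [+x clear] — {back_panel, dowel, runner, shelf, stretcher, top}
7. drawer_front@(0, 0, -1) [+x clear] — {back_panel, dowel, drawer_front, runner, shelf, stretcher, top}
8. divider@(0, 1, 1) [+z clear] — {back_panel, divider, dowel, drawer_front, runner, shelf, stretcher, top}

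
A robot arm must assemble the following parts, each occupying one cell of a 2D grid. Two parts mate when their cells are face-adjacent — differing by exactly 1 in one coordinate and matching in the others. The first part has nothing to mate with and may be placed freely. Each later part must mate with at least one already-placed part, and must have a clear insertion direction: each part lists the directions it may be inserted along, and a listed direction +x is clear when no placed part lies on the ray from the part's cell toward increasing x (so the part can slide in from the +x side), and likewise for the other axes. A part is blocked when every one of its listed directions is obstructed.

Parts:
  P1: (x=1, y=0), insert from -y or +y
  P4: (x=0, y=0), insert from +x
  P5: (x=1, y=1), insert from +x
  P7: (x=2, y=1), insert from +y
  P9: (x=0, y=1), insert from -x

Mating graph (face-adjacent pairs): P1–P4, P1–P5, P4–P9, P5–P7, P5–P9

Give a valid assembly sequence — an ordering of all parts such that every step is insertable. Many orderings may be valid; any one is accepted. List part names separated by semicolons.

P5; P9; P4; P1; P7

1. P5@(1, 1) [+x clear] — {P5}
2. P9@(0, 1) [-x clear] — {P5, P9}
3. P4@(0, 0) [+x clear] — {P4, P5, P9}
4. P1@(1, 0) [-y clear] — {P1, P4, P5, P9}
5. P7@(2, 1) [+y clear] — {P1, P4, P5, P7, P9}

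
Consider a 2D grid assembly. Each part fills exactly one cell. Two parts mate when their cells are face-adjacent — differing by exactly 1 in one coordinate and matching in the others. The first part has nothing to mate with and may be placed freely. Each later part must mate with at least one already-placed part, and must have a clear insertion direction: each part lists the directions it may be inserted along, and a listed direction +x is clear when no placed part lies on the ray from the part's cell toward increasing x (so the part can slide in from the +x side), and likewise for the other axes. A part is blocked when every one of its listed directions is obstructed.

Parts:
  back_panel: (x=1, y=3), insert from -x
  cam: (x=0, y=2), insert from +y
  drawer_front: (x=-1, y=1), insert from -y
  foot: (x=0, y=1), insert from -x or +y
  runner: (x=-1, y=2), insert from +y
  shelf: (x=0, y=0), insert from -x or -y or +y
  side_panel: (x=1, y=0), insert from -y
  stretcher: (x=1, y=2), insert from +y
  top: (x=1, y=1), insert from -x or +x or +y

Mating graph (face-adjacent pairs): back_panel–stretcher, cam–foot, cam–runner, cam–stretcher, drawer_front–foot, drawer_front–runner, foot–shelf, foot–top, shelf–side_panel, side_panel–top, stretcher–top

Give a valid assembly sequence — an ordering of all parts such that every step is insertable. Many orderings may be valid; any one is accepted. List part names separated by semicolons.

1. side_panel@(1, 0) [-y clear] — {side_panel}
2. shelf@(0, 0) [-x clear] — {shelf, side_panel}
3. foot@(0, 1) [-x clear] — {foot, shelf, side_panel}
4. drawer_front@(-1, 1) [-y clear] — {drawer_front, foot, shelf, side_panel}
5. runner@(-1, 2) [+y clear] — {drawer_front, foot, runner, shelf, side_panel}
6. cam@(0, 2) [+y clear] — {cam, drawer_front, foot, runner, shelf, side_panel}
7. stretcher@(1, 2) [+y clear] — {cam, drawer_front, foot, runner, shelf, side_panel, stretcher}
8. back_panel@(1, 3) [-x clear] — {back_panel, cam, drawer_front, foot, runner, shelf, side_panel, stretcher}
9. top@(1, 1) [+x clear] — {back_panel, cam, drawer_front, foot, runner, shelf, side_panel, stretcher, top}

side_panel; shelf; foot; drawer_front; runner; cam; stretcher; back_panel; top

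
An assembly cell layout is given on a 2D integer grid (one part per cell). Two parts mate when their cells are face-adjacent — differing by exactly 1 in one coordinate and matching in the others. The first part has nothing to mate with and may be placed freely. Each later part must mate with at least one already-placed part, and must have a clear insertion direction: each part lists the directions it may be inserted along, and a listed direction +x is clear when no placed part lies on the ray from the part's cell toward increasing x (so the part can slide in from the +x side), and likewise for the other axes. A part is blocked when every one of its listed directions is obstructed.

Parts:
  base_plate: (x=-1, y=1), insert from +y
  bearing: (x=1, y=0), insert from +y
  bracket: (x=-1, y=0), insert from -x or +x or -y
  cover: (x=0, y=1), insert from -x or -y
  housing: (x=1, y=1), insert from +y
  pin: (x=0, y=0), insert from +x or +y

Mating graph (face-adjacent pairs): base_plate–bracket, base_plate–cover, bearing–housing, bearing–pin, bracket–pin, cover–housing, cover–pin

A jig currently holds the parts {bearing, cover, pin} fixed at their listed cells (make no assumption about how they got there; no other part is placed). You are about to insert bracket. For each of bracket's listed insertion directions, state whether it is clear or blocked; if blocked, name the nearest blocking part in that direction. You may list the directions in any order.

-x: ray from bracket(-1, 0) has no placed part ⇒ clear
+x: nearest on ray is pin@(0, 0) ⇒ blocked
-y: ray from bracket(-1, 0) has no placed part ⇒ clear

+x: blocked by pin; -x: clear; -y: clear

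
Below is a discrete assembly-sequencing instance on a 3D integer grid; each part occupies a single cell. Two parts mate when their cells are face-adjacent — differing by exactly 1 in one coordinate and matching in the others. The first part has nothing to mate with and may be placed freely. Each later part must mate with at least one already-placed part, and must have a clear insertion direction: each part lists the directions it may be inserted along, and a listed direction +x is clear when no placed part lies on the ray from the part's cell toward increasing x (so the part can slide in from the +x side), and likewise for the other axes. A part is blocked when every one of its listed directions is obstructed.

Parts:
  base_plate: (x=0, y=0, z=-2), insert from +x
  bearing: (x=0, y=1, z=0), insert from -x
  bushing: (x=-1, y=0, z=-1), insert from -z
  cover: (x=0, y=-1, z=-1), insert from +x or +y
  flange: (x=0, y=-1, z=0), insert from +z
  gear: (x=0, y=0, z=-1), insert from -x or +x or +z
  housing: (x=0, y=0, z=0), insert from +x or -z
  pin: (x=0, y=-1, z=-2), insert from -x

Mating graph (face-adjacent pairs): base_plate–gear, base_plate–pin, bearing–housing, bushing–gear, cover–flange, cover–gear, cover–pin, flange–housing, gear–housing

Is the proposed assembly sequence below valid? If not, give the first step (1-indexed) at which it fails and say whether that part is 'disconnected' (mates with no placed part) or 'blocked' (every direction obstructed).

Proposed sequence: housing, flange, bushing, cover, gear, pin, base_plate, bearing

1. housing@(0, 0, 0) [+x clear] — {housing}
2. flange@(0, -1, 0) [+z clear] — {flange, housing}
3. bushing@(-1, 0, -1) — no placed neighbour ⇒ disconnected

Invalid at step 3 (disconnected)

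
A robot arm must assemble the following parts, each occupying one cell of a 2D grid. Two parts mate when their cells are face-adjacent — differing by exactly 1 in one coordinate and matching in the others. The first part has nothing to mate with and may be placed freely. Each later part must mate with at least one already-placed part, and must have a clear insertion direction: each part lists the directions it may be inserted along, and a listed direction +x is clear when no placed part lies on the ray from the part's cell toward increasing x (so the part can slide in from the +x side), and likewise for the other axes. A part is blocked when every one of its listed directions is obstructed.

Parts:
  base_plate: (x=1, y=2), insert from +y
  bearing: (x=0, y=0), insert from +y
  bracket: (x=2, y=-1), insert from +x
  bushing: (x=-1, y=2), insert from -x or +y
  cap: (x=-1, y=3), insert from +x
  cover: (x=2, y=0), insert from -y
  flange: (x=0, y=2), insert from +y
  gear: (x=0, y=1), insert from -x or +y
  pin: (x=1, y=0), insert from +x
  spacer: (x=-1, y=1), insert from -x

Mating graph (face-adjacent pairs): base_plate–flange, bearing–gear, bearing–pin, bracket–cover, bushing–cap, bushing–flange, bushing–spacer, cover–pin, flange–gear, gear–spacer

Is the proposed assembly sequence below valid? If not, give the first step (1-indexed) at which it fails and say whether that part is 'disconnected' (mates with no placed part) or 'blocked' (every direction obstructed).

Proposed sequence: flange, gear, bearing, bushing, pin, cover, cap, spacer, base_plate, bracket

1. flange@(0, 2) [+y clear] — {flange}
2. gear@(0, 1) [-x clear] — {flange, gear}
3. bearing@(0, 0) — +y all obstructed ⇒ blocked

Invalid at step 3 (blocked)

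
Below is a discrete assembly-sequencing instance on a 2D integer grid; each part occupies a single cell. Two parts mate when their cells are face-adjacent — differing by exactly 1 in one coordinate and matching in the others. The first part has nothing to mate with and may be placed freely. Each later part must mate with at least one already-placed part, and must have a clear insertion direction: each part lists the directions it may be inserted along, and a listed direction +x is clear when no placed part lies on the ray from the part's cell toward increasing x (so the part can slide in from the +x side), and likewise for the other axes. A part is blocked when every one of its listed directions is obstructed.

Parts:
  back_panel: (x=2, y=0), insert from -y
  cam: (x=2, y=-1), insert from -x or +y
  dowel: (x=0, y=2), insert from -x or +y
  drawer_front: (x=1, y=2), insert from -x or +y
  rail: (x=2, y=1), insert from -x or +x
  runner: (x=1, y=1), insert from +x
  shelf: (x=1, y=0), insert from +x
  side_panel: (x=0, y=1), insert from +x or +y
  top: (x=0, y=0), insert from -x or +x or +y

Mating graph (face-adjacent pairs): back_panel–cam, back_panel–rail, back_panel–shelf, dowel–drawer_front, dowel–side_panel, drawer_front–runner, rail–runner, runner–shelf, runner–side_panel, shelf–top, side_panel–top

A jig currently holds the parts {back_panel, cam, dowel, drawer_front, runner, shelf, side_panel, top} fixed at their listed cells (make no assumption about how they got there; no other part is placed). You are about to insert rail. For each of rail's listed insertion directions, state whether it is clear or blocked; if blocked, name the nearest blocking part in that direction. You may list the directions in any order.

+x: clear; -x: blocked by runner

-x: nearest on ray is runner@(1, 1) ⇒ blocked
+x: ray from rail(2, 1) has no placed part ⇒ clear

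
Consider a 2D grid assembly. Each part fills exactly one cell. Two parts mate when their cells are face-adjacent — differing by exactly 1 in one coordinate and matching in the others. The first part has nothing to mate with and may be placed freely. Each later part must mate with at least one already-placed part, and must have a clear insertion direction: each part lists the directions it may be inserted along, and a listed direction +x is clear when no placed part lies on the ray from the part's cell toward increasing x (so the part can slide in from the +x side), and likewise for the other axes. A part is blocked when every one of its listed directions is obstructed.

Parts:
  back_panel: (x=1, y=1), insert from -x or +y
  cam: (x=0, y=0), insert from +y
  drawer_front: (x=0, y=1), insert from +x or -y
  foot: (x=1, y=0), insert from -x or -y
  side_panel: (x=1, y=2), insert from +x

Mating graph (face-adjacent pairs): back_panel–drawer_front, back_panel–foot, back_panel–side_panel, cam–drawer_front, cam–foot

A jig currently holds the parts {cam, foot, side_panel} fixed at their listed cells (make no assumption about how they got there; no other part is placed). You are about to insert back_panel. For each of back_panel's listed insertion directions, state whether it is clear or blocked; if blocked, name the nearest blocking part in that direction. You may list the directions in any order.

-x: ray from back_panel(1, 1) has no placed part ⇒ clear
+y: nearest on ray is side_panel@(1, 2) ⇒ blocked

+y: blocked by side_panel; -x: clear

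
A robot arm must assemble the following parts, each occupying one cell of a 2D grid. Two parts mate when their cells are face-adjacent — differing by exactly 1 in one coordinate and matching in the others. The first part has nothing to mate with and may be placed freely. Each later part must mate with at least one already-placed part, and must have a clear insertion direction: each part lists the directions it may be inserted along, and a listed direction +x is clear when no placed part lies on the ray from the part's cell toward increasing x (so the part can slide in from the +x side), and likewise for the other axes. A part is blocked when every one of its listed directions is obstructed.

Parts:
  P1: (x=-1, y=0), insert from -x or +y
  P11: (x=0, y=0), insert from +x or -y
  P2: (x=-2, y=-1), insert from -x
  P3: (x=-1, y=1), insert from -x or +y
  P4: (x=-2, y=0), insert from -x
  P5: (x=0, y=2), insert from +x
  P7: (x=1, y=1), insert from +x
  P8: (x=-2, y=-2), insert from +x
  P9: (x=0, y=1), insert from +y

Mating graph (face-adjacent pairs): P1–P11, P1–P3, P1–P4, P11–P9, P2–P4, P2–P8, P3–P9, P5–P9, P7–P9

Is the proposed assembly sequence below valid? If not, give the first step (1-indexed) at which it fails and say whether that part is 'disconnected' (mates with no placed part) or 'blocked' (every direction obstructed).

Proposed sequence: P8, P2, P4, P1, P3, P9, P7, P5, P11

1. P8@(-2, -2) [+x clear] — {P8}
2. P2@(-2, -1) [-x clear] — {P2, P8}
3. P4@(-2, 0) [-x clear] — {P2, P4, P8}
4. P1@(-1, 0) [+y clear] — {P1, P2, P4, P8}
5. P3@(-1, 1) [-x clear] — {P1, P2, P3, P4, P8}
6. P9@(0, 1) [+y clear] — {P1, P2, P3, P4, P8, P9}
7. P7@(1, 1) [+x clear] — {P1, P2, P3, P4, P7, P8, P9}
8. P5@(0, 2) [+x clear] — {P1, P2, P3, P4, P5, P7, P8, P9}
9. P11@(0, 0) [+x clear] — {P1, P11, P2, P3, P4, P5, P7, P8, P9}

Valid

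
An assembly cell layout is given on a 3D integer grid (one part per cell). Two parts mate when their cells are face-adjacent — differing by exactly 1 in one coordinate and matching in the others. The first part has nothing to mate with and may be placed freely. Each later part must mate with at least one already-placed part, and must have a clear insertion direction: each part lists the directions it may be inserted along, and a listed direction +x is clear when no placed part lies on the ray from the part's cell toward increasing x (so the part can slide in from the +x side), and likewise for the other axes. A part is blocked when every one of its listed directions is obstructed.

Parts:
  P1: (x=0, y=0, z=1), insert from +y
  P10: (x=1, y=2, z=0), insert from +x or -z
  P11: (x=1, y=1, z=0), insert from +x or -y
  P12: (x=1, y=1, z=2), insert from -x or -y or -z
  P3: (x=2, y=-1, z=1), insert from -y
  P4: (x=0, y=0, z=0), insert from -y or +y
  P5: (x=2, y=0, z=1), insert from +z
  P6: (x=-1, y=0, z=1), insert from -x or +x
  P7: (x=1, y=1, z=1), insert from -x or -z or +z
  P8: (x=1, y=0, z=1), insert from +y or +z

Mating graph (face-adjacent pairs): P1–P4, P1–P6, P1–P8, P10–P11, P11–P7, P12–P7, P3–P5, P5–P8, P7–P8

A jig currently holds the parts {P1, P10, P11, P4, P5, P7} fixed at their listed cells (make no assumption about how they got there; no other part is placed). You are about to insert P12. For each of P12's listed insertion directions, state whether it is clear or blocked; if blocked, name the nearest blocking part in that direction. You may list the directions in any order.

-x: clear; -y: clear; -z: blocked by P7

-x: ray from P12(1, 1, 2) has no placed part ⇒ clear
-y: ray from P12(1, 1, 2) has no placed part ⇒ clear
-z: nearest on ray is P7@(1, 1, 1) ⇒ blocked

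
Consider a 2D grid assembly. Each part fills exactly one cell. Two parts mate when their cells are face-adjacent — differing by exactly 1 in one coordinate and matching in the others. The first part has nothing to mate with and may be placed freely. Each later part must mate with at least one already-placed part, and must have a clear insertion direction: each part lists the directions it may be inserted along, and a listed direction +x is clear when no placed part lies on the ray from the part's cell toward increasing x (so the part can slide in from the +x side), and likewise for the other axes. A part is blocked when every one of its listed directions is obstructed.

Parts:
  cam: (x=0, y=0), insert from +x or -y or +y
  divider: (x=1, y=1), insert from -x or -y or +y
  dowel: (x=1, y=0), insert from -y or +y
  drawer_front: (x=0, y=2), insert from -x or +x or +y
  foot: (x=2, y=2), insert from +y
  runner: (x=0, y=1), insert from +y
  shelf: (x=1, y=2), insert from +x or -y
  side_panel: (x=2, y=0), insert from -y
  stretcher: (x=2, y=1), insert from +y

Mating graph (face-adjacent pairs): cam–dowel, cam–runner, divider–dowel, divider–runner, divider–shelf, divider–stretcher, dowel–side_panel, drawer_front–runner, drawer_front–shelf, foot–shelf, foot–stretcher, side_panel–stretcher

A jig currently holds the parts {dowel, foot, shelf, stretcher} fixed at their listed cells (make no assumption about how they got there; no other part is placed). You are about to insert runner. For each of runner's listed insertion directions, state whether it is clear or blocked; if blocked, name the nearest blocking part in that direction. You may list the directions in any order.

+y: clear

+y: ray from runner(0, 1) has no placed part ⇒ clear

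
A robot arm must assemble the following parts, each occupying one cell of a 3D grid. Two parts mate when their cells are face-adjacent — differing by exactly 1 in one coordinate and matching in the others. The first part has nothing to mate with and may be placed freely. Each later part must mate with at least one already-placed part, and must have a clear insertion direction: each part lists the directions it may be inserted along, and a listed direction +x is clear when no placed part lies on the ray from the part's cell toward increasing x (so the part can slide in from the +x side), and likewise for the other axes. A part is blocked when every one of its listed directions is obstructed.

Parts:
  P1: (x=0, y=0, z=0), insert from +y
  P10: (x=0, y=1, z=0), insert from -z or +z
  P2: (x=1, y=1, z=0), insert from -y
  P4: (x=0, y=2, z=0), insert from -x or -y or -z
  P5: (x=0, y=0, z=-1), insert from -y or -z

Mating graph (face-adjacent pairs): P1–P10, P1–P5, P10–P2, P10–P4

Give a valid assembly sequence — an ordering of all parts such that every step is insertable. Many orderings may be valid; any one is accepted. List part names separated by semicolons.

1. P1@(0, 0, 0) [+y clear] — {P1}
2. P5@(0, 0, -1) [-y clear] — {P1, P5}
3. P10@(0, 1, 0) [-z clear] — {P1, P10, P5}
4. P2@(1, 1, 0) [-y clear] — {P1, P10, P2, P5}
5. P4@(0, 2, 0) [-x clear] — {P1, P10, P2, P4, P5}

P1; P5; P10; P2; P4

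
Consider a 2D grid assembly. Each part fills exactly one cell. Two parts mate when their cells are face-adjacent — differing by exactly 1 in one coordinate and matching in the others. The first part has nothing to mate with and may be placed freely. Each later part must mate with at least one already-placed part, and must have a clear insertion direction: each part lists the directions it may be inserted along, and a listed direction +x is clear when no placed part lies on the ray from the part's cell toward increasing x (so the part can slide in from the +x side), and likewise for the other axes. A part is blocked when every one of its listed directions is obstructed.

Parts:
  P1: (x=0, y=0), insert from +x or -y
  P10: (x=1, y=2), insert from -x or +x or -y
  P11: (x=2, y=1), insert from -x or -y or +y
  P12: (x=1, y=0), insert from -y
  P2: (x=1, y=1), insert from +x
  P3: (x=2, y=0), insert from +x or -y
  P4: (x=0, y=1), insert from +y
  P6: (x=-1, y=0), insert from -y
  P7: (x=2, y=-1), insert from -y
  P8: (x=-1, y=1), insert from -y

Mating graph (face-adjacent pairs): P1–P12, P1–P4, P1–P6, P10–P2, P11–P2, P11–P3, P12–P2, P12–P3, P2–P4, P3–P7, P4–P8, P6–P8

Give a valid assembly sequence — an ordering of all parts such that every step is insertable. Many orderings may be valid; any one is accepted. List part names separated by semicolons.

P8; P4; P1; P12; P3; P7; P6; P2; P11; P10

1. P8@(-1, 1) [-y clear] — {P8}
2. P4@(0, 1) [+y clear] — {P4, P8}
3. P1@(0, 0) [+x clear] — {P1, P4, P8}
4. P12@(1, 0) [-y clear] — {P1, P12, P4, P8}
5. P3@(2, 0) [+x clear] — {P1, P12, P3, P4, P8}
6. P7@(2, -1) [-y clear] — {P1, P12, P3, P4, P7, P8}
7. P6@(-1, 0) [-y clear] — {P1, P12, P3, P4, P6, P7, P8}
8. P2@(1, 1) [+x clear] — {P1, P12, P2, P3, P4, P6, P7, P8}
9. P11@(2, 1) [+y clear] — {P1, P11, P12, P2, P3, P4, P6, P7, P8}
10. P10@(1, 2) [-x clear] — {P1, P10, P11, P12, P2, P3, P4, P6, P7, P8}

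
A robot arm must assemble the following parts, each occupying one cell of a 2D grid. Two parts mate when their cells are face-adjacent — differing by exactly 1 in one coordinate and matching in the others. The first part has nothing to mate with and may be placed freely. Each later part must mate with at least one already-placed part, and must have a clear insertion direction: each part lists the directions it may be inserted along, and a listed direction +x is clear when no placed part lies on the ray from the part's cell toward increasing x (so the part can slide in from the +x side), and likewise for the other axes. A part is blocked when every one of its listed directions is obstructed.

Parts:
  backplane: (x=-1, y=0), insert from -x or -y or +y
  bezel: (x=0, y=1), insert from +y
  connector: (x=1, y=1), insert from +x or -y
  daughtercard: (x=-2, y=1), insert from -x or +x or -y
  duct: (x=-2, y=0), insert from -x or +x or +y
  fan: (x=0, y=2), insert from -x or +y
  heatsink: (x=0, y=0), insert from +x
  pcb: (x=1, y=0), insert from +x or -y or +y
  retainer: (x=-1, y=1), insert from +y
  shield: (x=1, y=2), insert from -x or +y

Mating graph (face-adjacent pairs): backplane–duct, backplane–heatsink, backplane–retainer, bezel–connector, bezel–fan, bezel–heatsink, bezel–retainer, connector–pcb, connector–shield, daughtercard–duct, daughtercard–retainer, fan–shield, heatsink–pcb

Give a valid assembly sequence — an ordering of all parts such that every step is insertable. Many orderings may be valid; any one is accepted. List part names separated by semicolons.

1. retainer@(-1, 1) [+y clear] — {retainer}
2. backplane@(-1, 0) [-x clear] — {backplane, retainer}
3. duct@(-2, 0) [-x clear] — {backplane, duct, retainer}
4. heatsink@(0, 0) [+x clear] — {backplane, duct, heatsink, retainer}
5. pcb@(1, 0) [+x clear] — {backplane, duct, heatsink, pcb, retainer}
6. connector@(1, 1) [+x clear] — {backplane, connector, duct, heatsink, pcb, retainer}
7. shield@(1, 2) [-x clear] — {backplane, connector, duct, heatsink, pcb, retainer, shield}
8. daughtercard@(-2, 1) [-x clear] — {backplane, connector, daughtercard, duct, heatsink, pcb, retainer, shield}
9. bezel@(0, 1) [+y clear] — {backplane, bezel, connector, daughtercard, duct, heatsink, pcb, retainer, shield}
10. fan@(0, 2) [-x clear] — {backplane, bezel, connector, daughtercard, duct, fan, heatsink, pcb, retainer, shield}

retainer; backplane; duct; heatsink; pcb; connector; shield; daughtercard; bezel; fan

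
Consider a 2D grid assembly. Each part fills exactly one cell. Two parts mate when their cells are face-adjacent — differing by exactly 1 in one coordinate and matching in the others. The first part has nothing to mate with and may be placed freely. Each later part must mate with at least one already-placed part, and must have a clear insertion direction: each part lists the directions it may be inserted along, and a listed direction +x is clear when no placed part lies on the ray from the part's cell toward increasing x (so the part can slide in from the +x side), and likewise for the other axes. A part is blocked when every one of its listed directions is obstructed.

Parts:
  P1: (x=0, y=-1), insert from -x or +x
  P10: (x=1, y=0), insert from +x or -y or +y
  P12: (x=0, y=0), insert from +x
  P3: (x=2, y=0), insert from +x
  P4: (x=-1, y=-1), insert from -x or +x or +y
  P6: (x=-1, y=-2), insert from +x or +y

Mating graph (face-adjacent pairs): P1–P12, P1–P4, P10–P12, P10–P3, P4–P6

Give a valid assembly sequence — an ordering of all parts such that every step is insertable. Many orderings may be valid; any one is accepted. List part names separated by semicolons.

P1; P12; P10; P3; P4; P6

1. P1@(0, -1) [-x clear] — {P1}
2. P12@(0, 0) [+x clear] — {P1, P12}
3. P10@(1, 0) [+x clear] — {P1, P10, P12}
4. P3@(2, 0) [+x clear] — {P1, P10, P12, P3}
5. P4@(-1, -1) [-x clear] — {P1, P10, P12, P3, P4}
6. P6@(-1, -2) [+x clear] — {P1, P10, P12, P3, P4, P6}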